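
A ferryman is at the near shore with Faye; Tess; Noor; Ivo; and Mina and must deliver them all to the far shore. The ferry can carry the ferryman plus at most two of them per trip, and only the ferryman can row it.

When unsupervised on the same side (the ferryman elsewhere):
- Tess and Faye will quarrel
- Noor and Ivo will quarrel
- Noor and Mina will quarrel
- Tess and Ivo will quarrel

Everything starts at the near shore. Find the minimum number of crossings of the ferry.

7

Counting alone: the ferryman can take at most 2 across per trip to the far shore, so moving all 5 needs at least 3 loaded trips out, with a return between consecutive ones — at least 5 crossings.
The safety rule pushes this higher. Following every safe sequence of crossings, the most of the 5 that can be at the far shore as the ferry arrives there on crossing 5 is 4 — never all 5.
So no plan with fewer than 7 crossings exists, and this one achieves 7:
1. Ferryman goes to the far shore with Noor and Tess.  [the near shore: Faye, Ivo, Mina | the far shore: Noor, Tess]
2. Ferryman goes back to the near shore alone.  [the near shore: Faye, Ivo, Mina | the far shore: Noor, Tess]
3. Ferryman goes to the far shore with Faye.  [the near shore: Ivo, Mina | the far shore: Faye, Noor, Tess]
4. Ferryman goes back to the near shore with Tess.  [the near shore: Ivo, Mina, Tess | the far shore: Faye, Noor]
5. Ferryman goes to the far shore with Ivo and Mina.  [the near shore: Tess | the far shore: Faye, Ivo, Mina, Noor]
6. Ferryman goes back to the near shore with Noor.  [the near shore: Noor, Tess | the far shore: Faye, Ivo, Mina]
7. Ferryman goes to the far shore with Noor and Tess.  [the near shore: — | the far shore: Faye, Ivo, Mina, Noor, Tess]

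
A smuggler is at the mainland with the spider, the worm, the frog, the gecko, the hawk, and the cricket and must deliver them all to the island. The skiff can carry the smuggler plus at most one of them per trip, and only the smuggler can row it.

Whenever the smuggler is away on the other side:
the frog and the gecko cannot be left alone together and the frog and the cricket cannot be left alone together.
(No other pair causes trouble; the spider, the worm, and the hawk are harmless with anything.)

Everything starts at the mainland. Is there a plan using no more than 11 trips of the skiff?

Counting alone: the smuggler can take at most 1 across per trip to the island, so moving all 6 needs at least 6 loaded trips out, with a return between consecutive ones — at least 11 crossings.
The safety rule pushes this higher. Following every safe sequence of crossings, the most of the 6 that can be at the island as the skiff arrives there on crossing 11 is 5 — never all 6.
So the move cannot be finished within 11 crossings. (The shortest complete plan takes 13:)
1. Smuggler goes to the island with the frog.  [the mainland: the cricket, the gecko, the hawk, the spider, the worm | the island: the frog]
2. Smuggler goes back to the mainland alone.  [the mainland: the cricket, the gecko, the hawk, the spider, the worm | the island: the frog]
3. Smuggler goes to the island with the spider.  [the mainland: the cricket, the gecko, the hawk, the worm | the island: the frog, the spider]
4. Smuggler goes back to the mainland alone.  [the mainland: the cricket, the gecko, the hawk, the worm | the island: the frog, the spider]
5. Smuggler goes to the island with the worm.  [the mainland: the cricket, the gecko, the hawk | the island: the frog, the spider, the worm]
6. Smuggler goes back to the mainland alone.  [the mainland: the cricket, the gecko, the hawk | the island: the frog, the spider, the worm]
7. Smuggler goes to the island with the gecko.  [the mainland: the cricket, the hawk | the island: the frog, the gecko, the spider, the worm]
8. Smuggler goes back to the mainland with the frog.  [the mainland: the cricket, the frog, the hawk | the island: the gecko, the spider, the worm]
9. Smuggler goes to the island with the cricket.  [the mainland: the frog, the hawk | the island: the cricket, the gecko, the spider, the worm]
10. Smuggler goes back to the mainland alone.  [the mainland: the frog, the hawk | the island: the cricket, the gecko, the spider, the worm]
11. Smuggler goes to the island with the hawk.  [the mainland: the frog | the island: the cricket, the gecko, the hawk, the spider, the worm]
12. Smuggler goes back to the mainland alone.  [the mainland: the frog | the island: the cricket, the gecko, the hawk, the spider, the worm]
13. Smuggler goes to the island with the frog.  [the mainland: — | the island: the cricket, the frog, the gecko, the hawk, the spider, the worm]

No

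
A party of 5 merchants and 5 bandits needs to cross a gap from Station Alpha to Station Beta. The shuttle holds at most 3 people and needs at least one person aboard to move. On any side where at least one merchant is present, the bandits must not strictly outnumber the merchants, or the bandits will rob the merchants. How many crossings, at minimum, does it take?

Counting alone: each trip to Station Beta takes at most 3 across and each return brings at least 1 back, so after t trips out (and t−1 returns) at most 3t − (t−1) of the 10 are across; that first reaches 10 at t = 5, so at least 9 crossings are needed.
The safety rule pushes this higher. Following every safe sequence of crossings, the most of the 10 that can be at Station Beta as the shuttle arrives there on crossing 9 is 9 — never all 10.
So no plan with fewer than 11 crossings exists, and this one achieves 11:
1. 2 bandits → Station Beta.  (Station Alpha: 5M 3B; Station Beta: 0M 2B)
2. 1 bandit ← Station Alpha.  (Station Alpha: 5M 4B; Station Beta: 0M 1B)
3. 3 bandits → Station Beta.  (Station Alpha: 5M 1B; Station Beta: 0M 4B)
4. 1 bandit ← Station Alpha.  (Station Alpha: 5M 2B; Station Beta: 0M 3B)
5. 3 merchants → Station Beta.  (Station Alpha: 2M 2B; Station Beta: 3M 3B)
6. 1 merchant and 1 bandit ← Station Alpha.  (Station Alpha: 3M 3B; Station Beta: 2M 2B)
7. 3 merchants → Station Beta.  (Station Alpha: 0M 3B; Station Beta: 5M 2B)
8. 1 bandit ← Station Alpha.  (Station Alpha: 0M 4B; Station Beta: 5M 1B)
9. 2 bandits → Station Beta.  (Station Alpha: 0M 2B; Station Beta: 5M 3B)
10. 1 bandit ← Station Alpha.  (Station Alpha: 0M 3B; Station Beta: 5M 2B)
11. 3 bandits → Station Beta.  (Station Alpha: 0M 0B; Station Beta: 5M 5B)

11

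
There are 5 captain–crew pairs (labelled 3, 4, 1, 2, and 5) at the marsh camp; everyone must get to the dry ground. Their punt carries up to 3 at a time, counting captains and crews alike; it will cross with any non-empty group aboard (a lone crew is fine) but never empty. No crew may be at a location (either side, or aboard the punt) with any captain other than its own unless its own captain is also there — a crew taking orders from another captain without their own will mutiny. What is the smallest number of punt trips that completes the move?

Counting alone: each trip to the dry ground takes at most 3 across and each return brings at least 1 back, so after t trips out (and t−1 returns) at most 3t − (t−1) of the 10 are across; that first reaches 10 at t = 5, so at least 9 crossings are needed.
The safety rule pushes this higher. Following every safe sequence of crossings, the most of the 10 that can be at the dry ground as the punt arrives there on crossing 9 is 9 — never all 10.
So no plan with fewer than 11 crossings exists, and this one achieves 11:
1. captain 3 and crew 3 cross → the dry ground.
2. captain 3 crosses ← the marsh camp.
3. crew 1, crew 2, and crew 4 cross → the dry ground.
4. crew 3 crosses ← the marsh camp.
5. captain 1, captain 2, and captain 4 cross → the dry ground.
6. captain 4 and crew 4 cross ← the marsh camp.
7. captain 3, captain 4, and captain 5 cross → the dry ground.
8. crew 1 crosses ← the marsh camp.
9. crew 3 and crew 4 cross → the dry ground.
10. crew 3 crosses ← the marsh camp.
11. crew 1, crew 3, and crew 5 cross → the dry ground.

11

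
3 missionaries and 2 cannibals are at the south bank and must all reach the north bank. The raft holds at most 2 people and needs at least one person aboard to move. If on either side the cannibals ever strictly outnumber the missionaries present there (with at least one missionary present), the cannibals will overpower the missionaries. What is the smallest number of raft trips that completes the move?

Counting alone: each trip to the north bank takes at most 2 across and each return brings at least 1 back, so after t trips out (and t−1 returns) at most 2t − (t−1) of the 5 are across; that first reaches 5 at t = 4, so at least 7 crossings are needed.
The plan below uses exactly 7 crossings, so it is optimal:
1. 2 cannibals → the north bank.  (the south bank: 3M 0C; the north bank: 0M 2C)
2. 1 cannibal ← the south bank.  (the south bank: 3M 1C; the north bank: 0M 1C)
3. 2 missionaries → the north bank.  (the south bank: 1M 1C; the north bank: 2M 1C)
4. 1 missionary ← the south bank.  (the south bank: 2M 1C; the north bank: 1M 1C)
5. 1 missionary and 1 cannibal → the north bank.  (the south bank: 1M 0C; the north bank: 2M 2C)
6. 1 cannibal ← the south bank.  (the south bank: 1M 1C; the north bank: 2M 1C)
7. 1 missionary and 1 cannibal → the north bank.  (the south bank: 0M 0C; the north bank: 3M 2C)

7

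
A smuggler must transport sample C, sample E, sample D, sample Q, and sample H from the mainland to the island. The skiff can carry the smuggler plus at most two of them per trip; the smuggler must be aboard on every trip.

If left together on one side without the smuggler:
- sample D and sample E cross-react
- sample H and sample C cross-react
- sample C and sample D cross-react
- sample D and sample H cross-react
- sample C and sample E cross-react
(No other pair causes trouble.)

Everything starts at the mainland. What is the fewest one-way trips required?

Counting alone: the smuggler can take at most 2 across per trip to the island, so moving all 5 needs at least 3 loaded trips out, with a return between consecutive ones — at least 5 crossings.
The safety rule pushes this higher. Following every safe sequence of crossings, the most of the 5 that can be at the island as the skiff arrives there on crossing 5 is 4 — never all 5.
So no plan with fewer than 7 crossings exists, and this one achieves 7:
1. Smuggler goes to the island with sample C and sample D.  [the mainland: sample E, sample H, sample Q | the island: sample C, sample D]
2. Smuggler goes back to the mainland with sample C.  [the mainland: sample C, sample E, sample H, sample Q | the island: sample D]
3. Smuggler goes to the island with sample C and sample Q.  [the mainland: sample E, sample H | the island: sample C, sample D, sample Q]
4. Smuggler goes back to the mainland with sample C.  [the mainland: sample C, sample E, sample H | the island: sample D, sample Q]
5. Smuggler goes to the island with sample E and sample H.  [the mainland: sample C | the island: sample D, sample E, sample H, sample Q]
6. Smuggler goes back to the mainland with sample D.  [the mainland: sample C, sample D | the island: sample E, sample H, sample Q]
7. Smuggler goes to the island with sample C and sample D.  [the mainland: — | the island: sample C, sample D, sample E, sample H, sample Q]

7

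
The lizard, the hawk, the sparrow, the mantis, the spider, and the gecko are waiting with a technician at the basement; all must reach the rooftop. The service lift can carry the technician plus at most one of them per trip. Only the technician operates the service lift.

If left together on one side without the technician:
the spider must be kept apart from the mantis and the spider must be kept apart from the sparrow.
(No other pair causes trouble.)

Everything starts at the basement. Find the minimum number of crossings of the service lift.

Counting alone: the technician can take at most 1 across per trip to the rooftop, so moving all 6 needs at least 6 loaded trips out, with a return between consecutive ones — at least 11 crossings.
The safety rule pushes this higher. Following every safe sequence of crossings, the most of the 6 that can be at the rooftop as the service lift arrives there on crossing 11 is 5 — never all 6.
So no plan with fewer than 13 crossings exists, and this one achieves 13:
1. Technician goes to the rooftop with the spider.  [the basement: the gecko, the hawk, the lizard, the mantis, the sparrow | the rooftop: the spider]
2. Technician goes back to the basement alone.  [the basement: the gecko, the hawk, the lizard, the mantis, the sparrow | the rooftop: the spider]
3. Technician goes to the rooftop with the lizard.  [the basement: the gecko, the hawk, the mantis, the sparrow | the rooftop: the lizard, the spider]
4. Technician goes back to the basement alone.  [the basement: the gecko, the hawk, the mantis, the sparrow | the rooftop: the lizard, the spider]
5. Technician goes to the rooftop with the hawk.  [the basement: the gecko, the mantis, the sparrow | the rooftop: the hawk, the lizard, the spider]
6. Technician goes back to the basement alone.  [the basement: the gecko, the mantis, the sparrow | the rooftop: the hawk, the lizard, the spider]
7. Technician goes to the rooftop with the sparrow.  [the basement: the gecko, the mantis | the rooftop: the hawk, the lizard, the sparrow, the spider]
8. Technician goes back to the basement with the spider.  [the basement: the gecko, the mantis, the spider | the rooftop: the hawk, the lizard, the sparrow]
9. Technician goes to the rooftop with the mantis.  [the basement: the gecko, the spider | the rooftop: the hawk, the lizard, the mantis, the sparrow]
10. Technician goes back to the basement alone.  [the basement: the gecko, the spider | the rooftop: the hawk, the lizard, the mantis, the sparrow]
11. Technician goes to the rooftop with the gecko.  [the basement: the spider | the rooftop: the gecko, the hawk, the lizard, the mantis, the sparrow]
12. Technician goes back to the basement alone.  [the basement: the spider | the rooftop: the gecko, the hawk, the lizard, the mantis, the sparrow]
13. Technician goes to the rooftop with the spider.  [the basement: — | the rooftop: the gecko, the hawk, the lizard, the mantis, the sparrow, the spider]

13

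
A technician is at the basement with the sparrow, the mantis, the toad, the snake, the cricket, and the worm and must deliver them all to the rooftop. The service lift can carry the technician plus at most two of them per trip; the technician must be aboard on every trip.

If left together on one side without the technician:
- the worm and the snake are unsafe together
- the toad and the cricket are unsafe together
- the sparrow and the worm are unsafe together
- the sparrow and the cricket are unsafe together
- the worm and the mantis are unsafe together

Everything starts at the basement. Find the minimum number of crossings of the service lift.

Counting alone: the technician can take at most 2 across per trip to the rooftop, so moving all 6 needs at least 3 loaded trips out, with a return between consecutive ones — at least 5 crossings.
The safety rule pushes this higher. Following every safe sequence of crossings, the most of the 6 that can be at the rooftop as the service lift arrives there on crossing 5 is 5 — never all 6.
So no plan with fewer than 7 crossings exists, and this one achieves 7:
1. Technician goes to the rooftop with the cricket and the worm.  [the basement: the mantis, the snake, the sparrow, the toad | the rooftop: the cricket, the worm]
2. Technician goes back to the basement alone.  [the basement: the mantis, the snake, the sparrow, the toad | the rooftop: the cricket, the worm]
3. Technician goes to the rooftop with the mantis and the sparrow.  [the basement: the snake, the toad | the rooftop: the cricket, the mantis, the sparrow, the worm]
4. Technician goes back to the basement with the cricket and the worm.  [the basement: the cricket, the snake, the toad, the worm | the rooftop: the mantis, the sparrow]
5. Technician goes to the rooftop with the snake and the toad.  [the basement: the cricket, the worm | the rooftop: the mantis, the snake, the sparrow, the toad]
6. Technician goes back to the basement alone.  [the basement: the cricket, the worm | the rooftop: the mantis, the snake, the sparrow, the toad]
7. Technician goes to the rooftop with the cricket and the worm.  [the basement: — | the rooftop: the cricket, the mantis, the snake, the sparrow, the toad, the worm]

7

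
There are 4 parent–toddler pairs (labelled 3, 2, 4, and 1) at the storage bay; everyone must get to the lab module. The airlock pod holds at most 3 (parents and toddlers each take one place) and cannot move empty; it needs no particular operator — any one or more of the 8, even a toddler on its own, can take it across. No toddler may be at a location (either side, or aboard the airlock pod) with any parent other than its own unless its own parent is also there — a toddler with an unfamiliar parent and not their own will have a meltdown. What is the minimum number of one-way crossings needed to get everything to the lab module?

Counting alone: each trip to the lab module takes at most 3 across and each return brings at least 1 back, so after t trips out (and t−1 returns) at most 3t − (t−1) of the 8 are across; that first reaches 8 at t = 4, so at least 7 crossings are needed.
The safety rule pushes this higher. Following every safe sequence of crossings, the most of the 8 that can be at the lab module as the airlock pod arrives there on crossing 7 is 7 — never all 8.
So no plan with fewer than 9 crossings exists, and this one achieves 9:
1. parent 3 and toddler 3 cross → the lab module.
2. parent 3 crosses ← the storage bay.
3. parent 2, parent 3, and toddler 2 cross → the lab module.
4. parent 3 and toddler 3 cross ← the storage bay.
5. parent 1, parent 3, and parent 4 cross → the lab module.
6. toddler 2 crosses ← the storage bay.
7. toddler 2 and toddler 3 cross → the lab module.
8. toddler 3 crosses ← the storage bay.
9. toddler 1, toddler 3, and toddler 4 cross → the lab module.

9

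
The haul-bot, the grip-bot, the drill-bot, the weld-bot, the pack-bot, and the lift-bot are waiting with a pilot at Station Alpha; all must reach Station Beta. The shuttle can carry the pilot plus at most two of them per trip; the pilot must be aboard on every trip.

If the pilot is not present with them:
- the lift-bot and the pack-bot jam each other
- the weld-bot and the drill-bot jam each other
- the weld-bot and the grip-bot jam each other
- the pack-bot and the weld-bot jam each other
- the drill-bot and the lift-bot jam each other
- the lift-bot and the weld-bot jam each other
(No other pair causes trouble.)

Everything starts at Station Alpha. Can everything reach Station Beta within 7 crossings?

No

Counting alone: the pilot can take at most 2 across per trip to Station Beta, so moving all 6 needs at least 3 loaded trips out, with a return between consecutive ones — at least 5 crossings.
The safety rule pushes this higher. Following every safe sequence of crossings, the most of the 6 that can be at Station Beta as the shuttle arrives there on crossings 5, 7 is 4, 5 respectively — never all 6.
So the move cannot be finished within 7 crossings. (The shortest complete plan takes 9:)
1. Pilot goes to Station Beta with the lift-bot and the weld-bot.
2. Pilot goes back to Station Alpha with the weld-bot.
3. Pilot goes to Station Beta with the haul-bot and the weld-bot.
4. Pilot goes back to Station Alpha with the weld-bot.
5. Pilot goes to Station Beta with the grip-bot and the weld-bot.
6. Pilot goes back to Station Alpha with the weld-bot.
7. Pilot goes to Station Beta with the drill-bot and the pack-bot.
8. Pilot goes back to Station Alpha with the lift-bot.
9. Pilot goes to Station Beta with the lift-bot and the weld-bot.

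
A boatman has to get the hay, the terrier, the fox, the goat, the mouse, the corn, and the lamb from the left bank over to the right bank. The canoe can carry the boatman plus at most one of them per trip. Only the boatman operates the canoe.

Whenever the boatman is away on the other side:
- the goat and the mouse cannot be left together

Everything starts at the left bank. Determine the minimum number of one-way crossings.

13

Counting alone: the boatman can take at most 1 across per trip to the right bank, so moving all 7 needs at least 7 loaded trips out, with a return between consecutive ones — at least 13 crossings.
The plan below uses exactly 13 crossings, so it is optimal:
1. Boatman goes to the right bank with the goat.  [the left bank: the corn, the fox, the hay, the lamb, the mouse, the terrier | the right bank: the goat]
2. Boatman goes back to the left bank alone.  [the left bank: the corn, the fox, the hay, the lamb, the mouse, the terrier | the right bank: the goat]
3. Boatman goes to the right bank with the hay.  [the left bank: the corn, the fox, the lamb, the mouse, the terrier | the right bank: the goat, the hay]
4. Boatman goes back to the left bank alone.  [the left bank: the corn, the fox, the lamb, the mouse, the terrier | the right bank: the goat, the hay]
5. Boatman goes to the right bank with the terrier.  [the left bank: the corn, the fox, the lamb, the mouse | the right bank: the goat, the hay, the terrier]
6. Boatman goes back to the left bank alone.  [the left bank: the corn, the fox, the lamb, the mouse | the right bank: the goat, the hay, the terrier]
7. Boatman goes to the right bank with the fox.  [the left bank: the corn, the lamb, the mouse | the right bank: the fox, the goat, the hay, the terrier]
8. Boatman goes back to the left bank alone.  [the left bank: the corn, the lamb, the mouse | the right bank: the fox, the goat, the hay, the terrier]
9. Boatman goes to the right bank with the corn.  [the left bank: the lamb, the mouse | the right bank: the corn, the fox, the goat, the hay, the terrier]
10. Boatman goes back to the left bank alone.  [the left bank: the lamb, the mouse | the right bank: the corn, the fox, the goat, the hay, the terrier]
11. Boatman goes to the right bank with the lamb.  [the left bank: the mouse | the right bank: the corn, the fox, the goat, the hay, the lamb, the terrier]
12. Boatman goes back to the left bank alone.  [the left bank: the mouse | the right bank: the corn, the fox, the goat, the hay, the lamb, the terrier]
13. Boatman goes to the right bank with the mouse.  [the left bank: — | the right bank: the corn, the fox, the goat, the hay, the lamb, the mouse, the terrier]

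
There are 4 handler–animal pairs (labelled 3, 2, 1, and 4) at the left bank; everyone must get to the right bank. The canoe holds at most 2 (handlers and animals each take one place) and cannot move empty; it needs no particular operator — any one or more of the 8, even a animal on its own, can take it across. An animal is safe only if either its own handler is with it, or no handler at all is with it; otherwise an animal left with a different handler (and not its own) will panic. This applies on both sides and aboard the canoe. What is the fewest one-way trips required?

Following every safe sequence of crossings from the start, the most of the 8 that can be at the right bank as the canoe arrives there on crossings 1, 3, 5 is 2, 3, 4 respectively; the best ever achieved is 4 of 8.
From crossing 7 on, no configuration arises that was not already reachable earlier: only 44 distinct safe configurations (who is on which side, and where the canoe is) can ever be reached, none of them has everyone across, and every continuation just revisits them. So no valid plan exists.

impossible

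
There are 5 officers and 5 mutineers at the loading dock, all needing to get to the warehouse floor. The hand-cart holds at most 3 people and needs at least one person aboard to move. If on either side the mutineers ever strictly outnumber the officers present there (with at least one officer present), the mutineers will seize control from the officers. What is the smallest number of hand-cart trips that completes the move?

Counting alone: each trip to the warehouse floor takes at most 3 across and each return brings at least 1 back, so after t trips out (and t−1 returns) at most 3t − (t−1) of the 10 are across; that first reaches 10 at t = 5, so at least 9 crossings are needed.
The safety rule pushes this higher. Following every safe sequence of crossings, the most of the 10 that can be at the warehouse floor as the hand-cart arrives there on crossing 9 is 9 — never all 10.
So no plan with fewer than 11 crossings exists, and this one achieves 11:
1. 2 mutineers → the warehouse floor.  (the loading dock: 5O 3M; the warehouse floor: 0O 2M)
2. 1 mutineer ← the loading dock.  (the loading dock: 5O 4M; the warehouse floor: 0O 1M)
3. 3 mutineers → the warehouse floor.  (the loading dock: 5O 1M; the warehouse floor: 0O 4M)
4. 1 mutineer ← the loading dock.  (the loading dock: 5O 2M; the warehouse floor: 0O 3M)
5. 3 officers → the warehouse floor.  (the loading dock: 2O 2M; the warehouse floor: 3O 3M)
6. 1 officer and 1 mutineer ← the loading dock.  (the loading dock: 3O 3M; the warehouse floor: 2O 2M)
7. 3 officers → the warehouse floor.  (the loading dock: 0O 3M; the warehouse floor: 5O 2M)
8. 1 mutineer ← the loading dock.  (the loading dock: 0O 4M; the warehouse floor: 5O 1M)
9. 2 mutineers → the warehouse floor.  (the loading dock: 0O 2M; the warehouse floor: 5O 3M)
10. 1 mutineer ← the loading dock.  (the loading dock: 0O 3M; the warehouse floor: 5O 2M)
11. 3 mutineers → the warehouse floor.  (the loading dock: 0O 0M; the warehouse floor: 5O 5M)

11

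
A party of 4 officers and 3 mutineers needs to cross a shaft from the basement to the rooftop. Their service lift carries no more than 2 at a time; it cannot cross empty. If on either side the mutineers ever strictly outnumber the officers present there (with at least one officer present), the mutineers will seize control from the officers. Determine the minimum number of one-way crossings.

11

Counting alone: each trip to the rooftop takes at most 2 across and each return brings at least 1 back, so after t trips out (and t−1 returns) at most 2t − (t−1) of the 7 are across; that first reaches 7 at t = 6, so at least 11 crossings are needed.
The plan below uses exactly 11 crossings, so it is optimal:
1. 2 mutineers → the rooftop.  (the basement: 4O 1M; the rooftop: 0O 2M)
2. 1 mutineer ← the basement.  (the basement: 4O 2M; the rooftop: 0O 1M)
3. 2 mutineers → the rooftop.  (the basement: 4O 0M; the rooftop: 0O 3M)
4. 1 mutineer ← the basement.  (the basement: 4O 1M; the rooftop: 0O 2M)
5. 2 officers → the rooftop.  (the basement: 2O 1M; the rooftop: 2O 2M)
6. 1 mutineer ← the basement.  (the basement: 2O 2M; the rooftop: 2O 1M)
7. 1 officer and 1 mutineer → the rooftop.  (the basement: 1O 1M; the rooftop: 3O 2M)
8. 1 officer ← the basement.  (the basement: 2O 1M; the rooftop: 2O 2M)
9. 1 officer and 1 mutineer → the rooftop.  (the basement: 1O 0M; the rooftop: 3O 3M)
10. 1 mutineer ← the basement.  (the basement: 1O 1M; the rooftop: 3O 2M)
11. 1 officer and 1 mutineer → the rooftop.  (the basement: 0O 0M; the rooftop: 4O 3M)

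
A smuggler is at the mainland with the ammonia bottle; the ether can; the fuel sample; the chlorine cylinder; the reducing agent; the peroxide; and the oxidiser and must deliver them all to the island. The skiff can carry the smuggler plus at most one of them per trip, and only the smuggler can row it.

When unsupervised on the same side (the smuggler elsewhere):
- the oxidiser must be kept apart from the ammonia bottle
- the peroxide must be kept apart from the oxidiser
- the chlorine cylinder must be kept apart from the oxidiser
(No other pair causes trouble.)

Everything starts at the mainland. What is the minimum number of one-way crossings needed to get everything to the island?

impossible

Following every safe sequence of crossings from the start, the most of the 7 that can be at the island as the skiff arrives there on crossings 1, 3, 5, 7, 9 is 1, 2, 3, 4, 5 respectively; the best ever achieved is 5 of 7.
From crossing 11 on, no configuration arises that was not already reachable earlier: only 72 distinct safe configurations (who is on which side, and where the skiff is) can ever be reached, none of them has everyone across, and every continuation just revisits them. So no valid plan exists.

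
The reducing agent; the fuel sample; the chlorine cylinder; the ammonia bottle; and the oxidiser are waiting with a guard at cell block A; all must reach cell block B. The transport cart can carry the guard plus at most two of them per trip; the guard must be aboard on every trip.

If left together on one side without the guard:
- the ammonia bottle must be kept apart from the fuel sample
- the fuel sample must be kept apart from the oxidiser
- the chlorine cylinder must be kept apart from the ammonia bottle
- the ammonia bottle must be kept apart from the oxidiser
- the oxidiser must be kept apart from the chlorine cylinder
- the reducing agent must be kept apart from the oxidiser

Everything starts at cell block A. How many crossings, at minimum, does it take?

Counting alone: the guard can take at most 2 across per trip to cell block B, so moving all 5 needs at least 3 loaded trips out, with a return between consecutive ones — at least 5 crossings.
The safety rule pushes this higher. Following every safe sequence of crossings, the most of the 5 that can be at cell block B as the transport cart arrives there on crossing 5 is 4 — never all 5.
So no plan with fewer than 7 crossings exists, and this one achieves 7:
1. Guard goes to cell block B with the ammonia bottle and the oxidiser.  [cell block A: the chlorine cylinder, the fuel sample, the reducing agent | cell block B: the ammonia bottle, the oxidiser]
2. Guard goes back to cell block A with the ammonia bottle.  [cell block A: the ammonia bottle, the chlorine cylinder, the fuel sample, the reducing agent | cell block B: the oxidiser]
3. Guard goes to cell block B with the ammonia bottle and the reducing agent.  [cell block A: the chlorine cylinder, the fuel sample | cell block B: the ammonia bottle, the oxidiser, the reducing agent]
4. Guard goes back to cell block A with the oxidiser.  [cell block A: the chlorine cylinder, the fuel sample, the oxidiser | cell block B: the ammonia bottle, the reducing agent]
5. Guard goes to cell block B with the chlorine cylinder and the fuel sample.  [cell block A: the oxidiser | cell block B: the ammonia bottle, the chlorine cylinder, the fuel sample, the reducing agent]
6. Guard goes back to cell block A with the ammonia bottle.  [cell block A: the ammonia bottle, the oxidiser | cell block B: the chlorine cylinder, the fuel sample, the reducing agent]
7. Guard goes to cell block B with the ammonia bottle and the oxidiser.  [cell block A: — | cell block B: the ammonia bottle, the chlorine cylinder, the fuel sample, the oxidiser, the reducing agent]

7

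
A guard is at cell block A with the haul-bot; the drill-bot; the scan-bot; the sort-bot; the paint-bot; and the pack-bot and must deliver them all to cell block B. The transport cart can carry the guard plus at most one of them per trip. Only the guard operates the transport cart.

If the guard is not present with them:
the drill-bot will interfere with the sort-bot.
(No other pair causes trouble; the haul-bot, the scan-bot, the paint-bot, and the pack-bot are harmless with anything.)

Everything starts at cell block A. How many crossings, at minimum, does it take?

Counting alone: the guard can take at most 1 across per trip to cell block B, so moving all 6 needs at least 6 loaded trips out, with a return between consecutive ones — at least 11 crossings.
The plan below uses exactly 11 crossings, so it is optimal:
1. Guard goes to cell block B with the drill-bot.
2. Guard goes back to cell block A alone.
3. Guard goes to cell block B with the haul-bot.
4. Guard goes back to cell block A alone.
5. Guard goes to cell block B with the scan-bot.
6. Guard goes back to cell block A alone.
7. Guard goes to cell block B with the paint-bot.
8. Guard goes back to cell block A alone.
9. Guard goes to cell block B with the pack-bot.
10. Guard goes back to cell block A alone.
11. Guard goes to cell block B with the sort-bot.

11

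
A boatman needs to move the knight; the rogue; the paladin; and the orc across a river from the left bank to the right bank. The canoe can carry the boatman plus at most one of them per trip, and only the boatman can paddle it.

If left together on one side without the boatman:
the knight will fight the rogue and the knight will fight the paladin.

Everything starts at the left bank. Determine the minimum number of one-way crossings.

Counting alone: the boatman can take at most 1 across per trip to the right bank, so moving all 4 needs at least 4 loaded trips out, with a return between consecutive ones — at least 7 crossings.
The safety rule pushes this higher. Following every safe sequence of crossings, the most of the 4 that can be at the right bank as the canoe arrives there on crossing 7 is 3 — never all 4.
So no plan with fewer than 9 crossings exists, and this one achieves 9:
1. Boatman goes to the right bank with the knight.  [the left bank: the orc, the paladin, the rogue | the right bank: the knight]
2. Boatman goes back to the left bank alone.  [the left bank: the orc, the paladin, the rogue | the right bank: the knight]
3. Boatman goes to the right bank with the rogue.  [the left bank: the orc, the paladin | the right bank: the knight, the rogue]
4. Boatman goes back to the left bank with the knight.  [the left bank: the knight, the orc, the paladin | the right bank: the rogue]
5. Boatman goes to the right bank with the paladin.  [the left bank: the knight, the orc | the right bank: the paladin, the rogue]
6. Boatman goes back to the left bank alone.  [the left bank: the knight, the orc | the right bank: the paladin, the rogue]
7. Boatman goes to the right bank with the orc.  [the left bank: the knight | the right bank: the orc, the paladin, the rogue]
8. Boatman goes back to the left bank alone.  [the left bank: the knight | the right bank: the orc, the paladin, the rogue]
9. Boatman goes to the right bank with the knight.  [the left bank: — | the right bank: the knight, the orc, the paladin, the rogue]

9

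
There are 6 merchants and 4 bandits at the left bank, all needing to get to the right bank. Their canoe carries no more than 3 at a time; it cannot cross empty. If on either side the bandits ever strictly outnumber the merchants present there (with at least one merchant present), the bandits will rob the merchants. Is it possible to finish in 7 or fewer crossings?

No

Counting alone: each trip to the right bank takes at most 3 across and each return brings at least 1 back, so after t trips out (and t−1 returns) at most 3t − (t−1) of the 10 are across; that first reaches 10 at t = 5, so at least 9 crossings are needed.
Since 7 < 9, 7 crossings cannot be enough. (The shortest complete plan in fact takes 9:)
1. 2 bandits → the right bank.  (the left bank: 6M 2B; the right bank: 0M 2B)
2. 1 bandit ← the left bank.  (the left bank: 6M 3B; the right bank: 0M 1B)
3. 3 bandits → the right bank.  (the left bank: 6M 0B; the right bank: 0M 4B)
4. 1 bandit ← the left bank.  (the left bank: 6M 1B; the right bank: 0M 3B)
5. 3 merchants → the right bank.  (the left bank: 3M 1B; the right bank: 3M 3B)
6. 1 bandit ← the left bank.  (the left bank: 3M 2B; the right bank: 3M 2B)
7. 1 merchant and 2 bandits → the right bank.  (the left bank: 2M 0B; the right bank: 4M 4B)
8. 1 bandit ← the left bank.  (the left bank: 2M 1B; the right bank: 4M 3B)
9. 2 merchants and 1 bandit → the right bank.  (the left bank: 0M 0B; the right bank: 6M 4B)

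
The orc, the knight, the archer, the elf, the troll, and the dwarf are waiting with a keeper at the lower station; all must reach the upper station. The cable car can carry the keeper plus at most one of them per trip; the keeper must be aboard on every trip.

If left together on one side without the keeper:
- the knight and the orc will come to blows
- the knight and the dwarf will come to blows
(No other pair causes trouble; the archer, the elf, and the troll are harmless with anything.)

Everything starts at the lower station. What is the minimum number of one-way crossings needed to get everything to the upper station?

Counting alone: the keeper can take at most 1 across per trip to the upper station, so moving all 6 needs at least 6 loaded trips out, with a return between consecutive ones — at least 11 crossings.
The safety rule pushes this higher. Following every safe sequence of crossings, the most of the 6 that can be at the upper station as the cable car arrives there on crossing 11 is 5 — never all 6.
So no plan with fewer than 13 crossings exists, and this one achieves 13:
1. Keeper goes to the upper station with the knight.
2. Keeper goes back to the lower station alone.
3. Keeper goes to the upper station with the orc.
4. Keeper goes back to the lower station with the knight.
5. Keeper goes to the upper station with the dwarf.
6. Keeper goes back to the lower station alone.
7. Keeper goes to the upper station with the archer.
8. Keeper goes back to the lower station alone.
9. Keeper goes to the upper station with the elf.
10. Keeper goes back to the lower station alone.
11. Keeper goes to the upper station with the troll.
12. Keeper goes back to the lower station alone.
13. Keeper goes to the upper station with the knight.

13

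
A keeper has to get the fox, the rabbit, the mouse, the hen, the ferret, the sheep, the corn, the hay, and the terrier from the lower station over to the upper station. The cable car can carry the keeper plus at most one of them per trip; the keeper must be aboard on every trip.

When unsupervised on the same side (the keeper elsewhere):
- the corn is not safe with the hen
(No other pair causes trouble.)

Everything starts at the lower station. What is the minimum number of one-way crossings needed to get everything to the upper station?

Counting alone: the keeper can take at most 1 across per trip to the upper station, so moving all 9 needs at least 9 loaded trips out, with a return between consecutive ones — at least 17 crossings.
The plan below uses exactly 17 crossings, so it is optimal:
1. Keeper goes to the upper station with the hen.
2. Keeper goes back to the lower station alone.
3. Keeper goes to the upper station with the fox.
4. Keeper goes back to the lower station alone.
5. Keeper goes to the upper station with the rabbit.
6. Keeper goes back to the lower station alone.
7. Keeper goes to the upper station with the mouse.
8. Keeper goes back to the lower station alone.
9. Keeper goes to the upper station with the ferret.
10. Keeper goes back to the lower station alone.
11. Keeper goes to the upper station with the sheep.
12. Keeper goes back to the lower station alone.
13. Keeper goes to the upper station with the hay.
14. Keeper goes back to the lower station alone.
15. Keeper goes to the upper station with the terrier.
16. Keeper goes back to the lower station alone.
17. Keeper goes to the upper station with the corn.

17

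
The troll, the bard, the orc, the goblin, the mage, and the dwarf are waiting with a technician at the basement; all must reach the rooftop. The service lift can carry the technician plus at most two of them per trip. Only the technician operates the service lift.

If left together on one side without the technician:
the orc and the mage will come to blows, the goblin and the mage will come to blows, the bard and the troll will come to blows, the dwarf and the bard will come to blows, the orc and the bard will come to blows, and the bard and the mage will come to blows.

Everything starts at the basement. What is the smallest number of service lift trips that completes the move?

Counting alone: the technician can take at most 2 across per trip to the rooftop, so moving all 6 needs at least 3 loaded trips out, with a return between consecutive ones — at least 5 crossings.
The safety rule pushes this higher. Following every safe sequence of crossings, the most of the 6 that can be at the rooftop as the service lift arrives there on crossings 5, 7 is 4, 5 respectively — never all 6.
So no plan with fewer than 9 crossings exists, and this one achieves 9:
1. Technician goes to the rooftop with the bard and the mage.  [the basement: the dwarf, the goblin, the orc, the troll | the rooftop: the bard, the mage]
2. Technician goes back to the basement with the bard.  [the basement: the bard, the dwarf, the goblin, the orc, the troll | the rooftop: the mage]
3. Technician goes to the rooftop with the bard and the troll.  [the basement: the dwarf, the goblin, the orc | the rooftop: the bard, the mage, the troll]
4. Technician goes back to the basement with the bard.  [the basement: the bard, the dwarf, the goblin, the orc | the rooftop: the mage, the troll]
5. Technician goes to the rooftop with the bard and the dwarf.  [the basement: the goblin, the orc | the rooftop: the bard, the dwarf, the mage, the troll]
6. Technician goes back to the basement with the bard.  [the basement: the bard, the goblin, the orc | the rooftop: the dwarf, the mage, the troll]
7. Technician goes to the rooftop with the goblin and the orc.  [the basement: the bard | the rooftop: the dwarf, the goblin, the mage, the orc, the troll]
8. Technician goes back to the basement with the mage.  [the basement: the bard, the mage | the rooftop: the dwarf, the goblin, the orc, the troll]
9. Technician goes to the rooftop with the bard and the mage.  [the basement: — | the rooftop: the bard, the dwarf, the goblin, the mage, the orc, the troll]

9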